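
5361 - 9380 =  - 4019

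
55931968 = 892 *62704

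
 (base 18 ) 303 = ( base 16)3cf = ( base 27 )193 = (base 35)ru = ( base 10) 975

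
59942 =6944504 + -6884562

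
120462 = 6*20077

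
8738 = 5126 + 3612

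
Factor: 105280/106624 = 235/238 = 2^( - 1)*5^1*7^( - 1 )*17^( - 1)*47^1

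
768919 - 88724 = 680195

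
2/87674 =1/43837=   0.00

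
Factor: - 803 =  - 11^1*73^1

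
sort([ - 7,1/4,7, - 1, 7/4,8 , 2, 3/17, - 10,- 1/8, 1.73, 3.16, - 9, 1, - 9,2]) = [ - 10, - 9, -9, - 7, - 1, - 1/8, 3/17, 1/4,1,1.73, 7/4,2, 2, 3.16 , 7,8]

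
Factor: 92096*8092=2^8 * 7^1*17^2*1439^1 = 745240832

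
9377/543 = 17 + 146/543 = 17.27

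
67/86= 67/86 = 0.78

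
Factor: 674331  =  3^1*7^1*163^1*197^1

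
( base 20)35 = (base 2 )1000001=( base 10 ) 65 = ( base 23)2j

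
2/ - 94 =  - 1/47=   - 0.02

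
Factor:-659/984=  -  2^(-3)*3^( - 1)*41^( - 1 ) * 659^1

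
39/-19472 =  -1 + 19433/19472 = -  0.00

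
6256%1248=16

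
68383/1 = 68383=68383.00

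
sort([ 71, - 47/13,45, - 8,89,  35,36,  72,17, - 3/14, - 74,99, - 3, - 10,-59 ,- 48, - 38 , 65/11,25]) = [ - 74,- 59, - 48, - 38, - 10,  -  8, - 47/13, - 3, - 3/14,65/11,  17,25,35,36,45,71,72,89 , 99]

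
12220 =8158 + 4062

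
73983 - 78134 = - 4151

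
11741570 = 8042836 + 3698734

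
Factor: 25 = 5^2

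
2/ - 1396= -1 + 697/698 = -  0.00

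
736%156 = 112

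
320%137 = 46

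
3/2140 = 3/2140=0.00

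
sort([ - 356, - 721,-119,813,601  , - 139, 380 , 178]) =[ - 721, - 356, - 139, - 119, 178, 380,601, 813 ] 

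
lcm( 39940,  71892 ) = 359460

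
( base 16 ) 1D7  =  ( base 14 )259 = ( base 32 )en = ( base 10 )471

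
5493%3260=2233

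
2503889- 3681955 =-1178066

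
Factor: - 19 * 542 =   -  10298 = - 2^1 *19^1*271^1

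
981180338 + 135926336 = 1117106674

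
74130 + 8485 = 82615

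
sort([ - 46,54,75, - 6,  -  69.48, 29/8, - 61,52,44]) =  [  -  69.48 ,-61,-46 ,-6,  29/8,44,52, 54,75 ] 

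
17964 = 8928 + 9036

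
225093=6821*33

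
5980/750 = 598/75=7.97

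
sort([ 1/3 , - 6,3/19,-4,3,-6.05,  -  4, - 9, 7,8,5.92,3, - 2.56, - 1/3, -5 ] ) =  [  -  9, - 6.05, - 6,-5,  -  4, - 4, - 2.56, -1/3, 3/19,1/3,3 , 3,5.92,7,8] 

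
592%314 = 278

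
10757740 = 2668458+8089282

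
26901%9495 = 7911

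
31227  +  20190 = 51417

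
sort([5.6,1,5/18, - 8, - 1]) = [ - 8, - 1,5/18,1,5.6]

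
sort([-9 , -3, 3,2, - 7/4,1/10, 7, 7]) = [ - 9, - 3,-7/4 , 1/10, 2, 3, 7,7] 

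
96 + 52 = 148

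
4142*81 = 335502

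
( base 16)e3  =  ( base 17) d6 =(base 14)123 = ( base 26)8j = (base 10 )227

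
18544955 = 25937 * 715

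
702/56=12+15/28 = 12.54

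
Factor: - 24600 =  - 2^3* 3^1*5^2 * 41^1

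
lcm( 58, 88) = 2552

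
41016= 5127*8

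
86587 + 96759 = 183346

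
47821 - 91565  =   - 43744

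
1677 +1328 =3005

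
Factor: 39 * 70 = 2^1*3^1*5^1*7^1*13^1 = 2730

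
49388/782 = 24694/391 = 63.16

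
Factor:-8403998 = - 2^1*53^1*79283^1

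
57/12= 19/4=4.75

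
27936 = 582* 48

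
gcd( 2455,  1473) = 491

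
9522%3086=264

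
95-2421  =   - 2326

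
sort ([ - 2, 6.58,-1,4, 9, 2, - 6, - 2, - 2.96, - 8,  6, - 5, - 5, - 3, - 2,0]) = [ - 8, - 6, - 5, - 5, - 3, - 2.96, - 2, - 2, - 2,-1,0, 2,4, 6, 6.58,9 ] 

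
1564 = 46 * 34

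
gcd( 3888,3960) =72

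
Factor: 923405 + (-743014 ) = 180391^1 = 180391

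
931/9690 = 49/510 = 0.10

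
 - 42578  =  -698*61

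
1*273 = 273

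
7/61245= 7/61245 = 0.00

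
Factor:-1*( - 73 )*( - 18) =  - 1314  =  - 2^1*3^2  *  73^1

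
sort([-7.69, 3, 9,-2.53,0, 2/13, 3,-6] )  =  [ -7.69,- 6,-2.53,0 , 2/13 , 3, 3, 9]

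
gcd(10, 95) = 5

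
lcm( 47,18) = 846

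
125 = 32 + 93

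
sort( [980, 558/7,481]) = [ 558/7, 481,980 ] 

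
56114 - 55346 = 768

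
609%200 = 9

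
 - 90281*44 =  -3972364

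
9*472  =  4248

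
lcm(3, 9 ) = 9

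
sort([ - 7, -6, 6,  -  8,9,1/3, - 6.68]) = [ - 8 , - 7, - 6.68,  -  6,1/3,6,9 ]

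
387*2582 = 999234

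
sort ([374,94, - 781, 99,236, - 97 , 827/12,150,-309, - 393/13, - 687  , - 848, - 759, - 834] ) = [-848,-834, - 781,-759 , - 687, - 309, - 97,- 393/13, 827/12,94,99,150,236,374 ]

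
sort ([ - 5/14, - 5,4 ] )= [ - 5, - 5/14,4] 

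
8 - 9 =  - 1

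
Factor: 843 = 3^1*281^1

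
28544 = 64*446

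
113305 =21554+91751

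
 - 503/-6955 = 503/6955 = 0.07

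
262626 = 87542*3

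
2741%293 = 104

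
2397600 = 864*2775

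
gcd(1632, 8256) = 96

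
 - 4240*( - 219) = 928560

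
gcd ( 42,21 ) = 21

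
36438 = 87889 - 51451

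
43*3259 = 140137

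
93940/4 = 23485 = 23485.00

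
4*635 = 2540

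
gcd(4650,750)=150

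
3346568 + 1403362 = 4749930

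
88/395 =88/395 = 0.22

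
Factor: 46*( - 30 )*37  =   - 51060 = - 2^2*3^1 * 5^1 *23^1*37^1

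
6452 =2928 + 3524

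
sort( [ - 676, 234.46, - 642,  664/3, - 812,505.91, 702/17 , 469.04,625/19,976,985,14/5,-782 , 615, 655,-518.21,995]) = [ - 812,-782, - 676, - 642,- 518.21,14/5, 625/19,702/17,664/3,234.46, 469.04, 505.91 , 615,655,976,985, 995 ] 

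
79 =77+2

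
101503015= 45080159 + 56422856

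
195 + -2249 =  - 2054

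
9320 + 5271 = 14591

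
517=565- 48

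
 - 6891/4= - 6891/4 = -  1722.75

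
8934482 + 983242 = 9917724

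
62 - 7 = 55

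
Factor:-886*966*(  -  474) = 2^3*3^2*7^1*23^1*79^1*443^1 = 405685224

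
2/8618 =1/4309 = 0.00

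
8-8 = 0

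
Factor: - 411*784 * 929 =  - 299346096 = -2^4 * 3^1*7^2*137^1*929^1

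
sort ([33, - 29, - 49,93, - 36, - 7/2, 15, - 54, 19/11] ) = [ - 54, - 49, - 36,  -  29,-7/2,19/11,15,33, 93 ]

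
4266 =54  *79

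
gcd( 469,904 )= 1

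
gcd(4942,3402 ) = 14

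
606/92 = 303/46 = 6.59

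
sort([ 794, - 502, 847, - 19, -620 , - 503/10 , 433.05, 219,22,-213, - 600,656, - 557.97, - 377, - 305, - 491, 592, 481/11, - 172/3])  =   [ - 620, - 600, - 557.97, - 502,  -  491, - 377,-305,  -  213, - 172/3, - 503/10, - 19,  22,481/11, 219,433.05,592,656, 794,847]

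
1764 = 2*882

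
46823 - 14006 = 32817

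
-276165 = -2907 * 95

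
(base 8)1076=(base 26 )m2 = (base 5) 4244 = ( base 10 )574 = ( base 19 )1b4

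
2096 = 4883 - 2787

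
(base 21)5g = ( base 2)1111001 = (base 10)121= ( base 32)3p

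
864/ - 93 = - 10 + 22/31= - 9.29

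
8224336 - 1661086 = 6563250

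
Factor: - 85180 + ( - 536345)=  - 3^1 * 5^2 * 8287^1 = - 621525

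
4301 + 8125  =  12426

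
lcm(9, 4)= 36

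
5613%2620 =373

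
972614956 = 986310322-13695366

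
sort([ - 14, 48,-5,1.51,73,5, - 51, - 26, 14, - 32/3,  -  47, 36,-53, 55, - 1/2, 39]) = [ - 53, - 51, - 47, - 26,  -  14,-32/3, - 5, - 1/2,1.51 , 5,14, 36, 39,48,55, 73]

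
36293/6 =6048 + 5/6 = 6048.83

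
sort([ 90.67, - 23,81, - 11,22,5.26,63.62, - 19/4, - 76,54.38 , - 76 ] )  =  [ - 76, - 76, - 23 , - 11, - 19/4,5.26 , 22,54.38 , 63.62,81,90.67 ] 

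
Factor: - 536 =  - 2^3 * 67^1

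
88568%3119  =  1236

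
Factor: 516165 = 3^1*5^1  *13^1*2647^1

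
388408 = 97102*4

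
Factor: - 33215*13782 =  - 457769130 =- 2^1 * 3^1*5^1*7^1 *13^1  *  73^1*2297^1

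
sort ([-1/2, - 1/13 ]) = [ - 1/2,  -  1/13]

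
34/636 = 17/318 = 0.05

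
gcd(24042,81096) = 6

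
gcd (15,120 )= 15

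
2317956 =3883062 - 1565106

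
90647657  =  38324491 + 52323166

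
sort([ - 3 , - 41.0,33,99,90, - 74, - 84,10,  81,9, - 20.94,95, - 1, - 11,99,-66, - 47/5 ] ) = [ - 84, - 74, - 66 , - 41.0, - 20.94, - 11 , - 47/5, - 3, - 1,  9,  10,33, 81,90, 95,99, 99]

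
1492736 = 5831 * 256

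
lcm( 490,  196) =980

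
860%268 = 56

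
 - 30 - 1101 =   -  1131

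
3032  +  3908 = 6940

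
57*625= 35625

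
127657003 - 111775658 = 15881345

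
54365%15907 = 6644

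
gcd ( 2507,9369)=1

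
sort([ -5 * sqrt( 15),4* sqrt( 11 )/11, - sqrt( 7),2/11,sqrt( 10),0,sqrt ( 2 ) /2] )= [  -  5*sqrt( 15), - sqrt(7 ), 0,  2/11, sqrt( 2)/2,4*sqrt(11 )/11, sqrt( 10 )]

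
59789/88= 679 + 37/88 =679.42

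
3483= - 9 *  ( - 387)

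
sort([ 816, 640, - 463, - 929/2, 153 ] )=[ - 929/2 , - 463,153, 640, 816]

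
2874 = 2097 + 777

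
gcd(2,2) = 2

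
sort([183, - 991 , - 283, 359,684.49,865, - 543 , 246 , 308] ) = [-991, - 543, - 283, 183,246,308, 359,684.49,865]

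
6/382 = 3/191 = 0.02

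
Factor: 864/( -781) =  - 2^5*3^3*11^ ( - 1)*71^( - 1)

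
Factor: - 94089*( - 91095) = 3^2*5^1*79^1*397^1*6073^1 = 8571037455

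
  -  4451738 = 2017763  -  6469501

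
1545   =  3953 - 2408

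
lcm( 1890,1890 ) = 1890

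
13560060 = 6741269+6818791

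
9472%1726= 842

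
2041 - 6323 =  - 4282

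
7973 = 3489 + 4484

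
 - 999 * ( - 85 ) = 84915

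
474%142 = 48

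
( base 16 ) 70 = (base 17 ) 6a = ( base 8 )160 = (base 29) 3P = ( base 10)112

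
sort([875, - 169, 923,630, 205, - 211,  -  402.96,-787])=[ - 787, - 402.96 , - 211,  -  169,205, 630 , 875 , 923]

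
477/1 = 477 = 477.00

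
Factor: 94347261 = 3^4*53^1*21977^1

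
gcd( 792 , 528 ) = 264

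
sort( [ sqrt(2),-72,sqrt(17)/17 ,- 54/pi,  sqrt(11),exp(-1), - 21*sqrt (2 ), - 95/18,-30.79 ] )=[-72,-30.79, - 21*sqrt( 2), - 54/pi,  -  95/18, sqrt(17 ) /17,exp(-1),  sqrt( 2),sqrt(11 )]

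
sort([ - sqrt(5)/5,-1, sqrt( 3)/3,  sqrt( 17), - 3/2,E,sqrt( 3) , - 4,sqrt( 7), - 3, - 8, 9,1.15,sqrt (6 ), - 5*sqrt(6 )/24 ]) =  [ - 8,  -  4,-3,-3/2 , - 1, - 5*sqrt(6)/24, - sqrt( 5) /5,sqrt( 3)/3, 1.15, sqrt( 3 ), sqrt( 6), sqrt(7 ), E , sqrt (17 ), 9]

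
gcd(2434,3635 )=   1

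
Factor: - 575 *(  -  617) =5^2*23^1*617^1 = 354775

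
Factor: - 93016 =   -  2^3*7^1* 11^1*151^1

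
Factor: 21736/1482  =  2^2*3^( - 1)*11^1 = 44/3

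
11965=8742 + 3223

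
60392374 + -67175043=-6782669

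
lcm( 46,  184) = 184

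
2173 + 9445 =11618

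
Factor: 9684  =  2^2*3^2*269^1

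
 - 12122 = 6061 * ( - 2 )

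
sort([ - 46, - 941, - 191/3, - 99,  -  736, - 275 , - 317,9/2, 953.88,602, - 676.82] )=[ - 941, - 736, - 676.82, - 317, - 275,-99, - 191/3, - 46, 9/2,602,953.88]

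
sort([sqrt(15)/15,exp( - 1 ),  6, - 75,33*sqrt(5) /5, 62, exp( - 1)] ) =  [ - 75,sqrt(15) /15,exp( - 1), exp( - 1),6, 33*sqrt(5)/5, 62 ] 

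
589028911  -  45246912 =543781999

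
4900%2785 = 2115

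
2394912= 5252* 456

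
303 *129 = 39087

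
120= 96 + 24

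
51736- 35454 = 16282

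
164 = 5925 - 5761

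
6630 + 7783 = 14413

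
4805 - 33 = 4772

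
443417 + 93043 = 536460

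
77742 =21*3702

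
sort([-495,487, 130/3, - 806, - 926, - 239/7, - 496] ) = [ - 926, - 806, - 496, - 495, -239/7,130/3, 487 ] 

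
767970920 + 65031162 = 833002082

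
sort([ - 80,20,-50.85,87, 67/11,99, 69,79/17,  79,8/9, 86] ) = [ - 80, - 50.85, 8/9,79/17, 67/11,20,  69,79,86,87,99]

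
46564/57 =816+52/57 =816.91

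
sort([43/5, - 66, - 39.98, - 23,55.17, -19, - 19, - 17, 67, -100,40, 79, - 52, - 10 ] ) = [ - 100 , - 66,-52, - 39.98, - 23, - 19, - 19, - 17, - 10, 43/5,40, 55.17,67, 79]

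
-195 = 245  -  440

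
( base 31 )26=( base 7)125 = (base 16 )44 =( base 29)2a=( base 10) 68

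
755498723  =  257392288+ 498106435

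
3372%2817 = 555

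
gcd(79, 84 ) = 1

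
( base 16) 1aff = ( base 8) 15377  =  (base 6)51555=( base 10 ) 6911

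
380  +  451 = 831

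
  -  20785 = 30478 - 51263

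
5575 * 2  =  11150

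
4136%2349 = 1787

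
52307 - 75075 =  - 22768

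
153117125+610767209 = 763884334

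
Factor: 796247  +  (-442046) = 354201 = 3^1*37^1*3191^1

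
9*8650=77850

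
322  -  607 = -285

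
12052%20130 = 12052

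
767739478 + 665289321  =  1433028799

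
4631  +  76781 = 81412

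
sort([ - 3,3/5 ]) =[ - 3, 3/5]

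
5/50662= 5/50662 = 0.00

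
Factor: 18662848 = 2^6*163^1 * 1789^1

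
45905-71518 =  - 25613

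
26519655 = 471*56305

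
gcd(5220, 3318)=6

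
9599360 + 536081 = 10135441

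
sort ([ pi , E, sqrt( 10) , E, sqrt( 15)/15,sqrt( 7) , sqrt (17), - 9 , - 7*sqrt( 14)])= [ - 7*sqrt(14) ,-9,sqrt ( 15)/15,sqrt( 7), E,E , pi, sqrt (10), sqrt ( 17 )] 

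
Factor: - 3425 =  - 5^2*137^1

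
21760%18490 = 3270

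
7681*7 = 53767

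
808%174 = 112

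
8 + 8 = 16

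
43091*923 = 39772993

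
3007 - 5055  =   - 2048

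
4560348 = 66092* 69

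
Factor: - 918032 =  - 2^4 *181^1*317^1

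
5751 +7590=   13341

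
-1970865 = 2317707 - 4288572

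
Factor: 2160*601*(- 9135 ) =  - 2^4*3^5*5^2*7^1 * 29^1*601^1 = -11858691600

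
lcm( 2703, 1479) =78387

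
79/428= 79/428 = 0.18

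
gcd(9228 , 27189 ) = 3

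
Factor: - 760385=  - 5^1*152077^1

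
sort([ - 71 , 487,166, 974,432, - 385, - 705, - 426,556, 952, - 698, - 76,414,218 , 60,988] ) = [ - 705, - 698,-426, - 385, - 76, - 71,60,166,  218,414,432, 487,556,952,974,988]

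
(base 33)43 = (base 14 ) 99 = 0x87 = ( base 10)135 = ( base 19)72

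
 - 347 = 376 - 723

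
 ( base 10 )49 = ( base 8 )61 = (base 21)27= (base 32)1h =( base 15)34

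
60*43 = 2580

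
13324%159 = 127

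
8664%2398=1470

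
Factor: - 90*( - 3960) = 2^4*3^4*5^2*11^1 = 356400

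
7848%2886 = 2076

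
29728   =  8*3716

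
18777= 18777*1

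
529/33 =16 + 1/33  =  16.03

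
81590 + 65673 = 147263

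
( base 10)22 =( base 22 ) 10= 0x16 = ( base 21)11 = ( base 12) 1a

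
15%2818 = 15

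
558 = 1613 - 1055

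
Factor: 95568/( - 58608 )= - 3^( - 1)*37^ ( - 1)  *181^1 = - 181/111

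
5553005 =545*10189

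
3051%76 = 11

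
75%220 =75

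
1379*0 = 0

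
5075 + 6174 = 11249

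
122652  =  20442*6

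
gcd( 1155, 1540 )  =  385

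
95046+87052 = 182098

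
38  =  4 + 34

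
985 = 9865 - 8880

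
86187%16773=2322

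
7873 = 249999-242126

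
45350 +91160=136510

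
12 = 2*6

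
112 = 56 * 2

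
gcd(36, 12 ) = 12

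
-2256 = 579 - 2835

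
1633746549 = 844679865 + 789066684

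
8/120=1/15 =0.07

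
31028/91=340+88/91 = 340.97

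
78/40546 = 39/20273=   0.00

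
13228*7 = 92596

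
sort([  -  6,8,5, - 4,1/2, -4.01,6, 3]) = [  -  6, - 4.01,  -  4,1/2,3, 5, 6,8 ]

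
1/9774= 1/9774=0.00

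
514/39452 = 257/19726 = 0.01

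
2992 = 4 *748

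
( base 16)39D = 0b1110011101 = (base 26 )19F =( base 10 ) 925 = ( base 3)1021021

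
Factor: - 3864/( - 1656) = 7/3 = 3^( - 1 )*7^1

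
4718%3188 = 1530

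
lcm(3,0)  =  0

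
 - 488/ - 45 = 10 + 38/45 = 10.84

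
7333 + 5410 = 12743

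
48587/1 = 48587 = 48587.00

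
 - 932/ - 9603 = 932/9603  =  0.10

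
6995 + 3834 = 10829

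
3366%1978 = 1388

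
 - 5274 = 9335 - 14609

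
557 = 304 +253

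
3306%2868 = 438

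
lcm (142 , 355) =710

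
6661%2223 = 2215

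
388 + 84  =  472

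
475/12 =475/12 = 39.58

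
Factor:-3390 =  - 2^1*3^1*5^1 * 113^1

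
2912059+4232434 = 7144493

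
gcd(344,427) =1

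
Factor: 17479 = 7^1 * 11^1*227^1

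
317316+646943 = 964259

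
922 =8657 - 7735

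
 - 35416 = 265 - 35681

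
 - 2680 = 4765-7445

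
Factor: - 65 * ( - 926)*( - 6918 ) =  - 416394420 = - 2^2*3^1*5^1 * 13^1 * 463^1*1153^1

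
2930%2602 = 328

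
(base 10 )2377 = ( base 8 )4511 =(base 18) 761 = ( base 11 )1871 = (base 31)2el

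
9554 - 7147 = 2407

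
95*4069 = 386555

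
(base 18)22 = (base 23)1F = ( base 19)20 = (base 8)46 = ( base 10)38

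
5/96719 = 5/96719 = 0.00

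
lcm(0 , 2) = 0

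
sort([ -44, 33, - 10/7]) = [ - 44, - 10/7,33]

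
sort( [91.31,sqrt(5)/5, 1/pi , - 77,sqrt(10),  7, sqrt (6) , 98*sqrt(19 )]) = [ - 77, 1/pi , sqrt( 5)/5, sqrt(6), sqrt(10) , 7, 91.31,  98*sqrt(19) ] 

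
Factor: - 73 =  - 73^1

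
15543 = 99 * 157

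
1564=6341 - 4777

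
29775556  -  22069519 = 7706037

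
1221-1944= - 723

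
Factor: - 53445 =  - 3^1*5^1*7^1*509^1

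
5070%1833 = 1404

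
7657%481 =442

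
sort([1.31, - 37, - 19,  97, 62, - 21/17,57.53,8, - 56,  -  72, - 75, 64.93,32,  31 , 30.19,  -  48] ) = [ - 75, - 72, - 56,- 48 , - 37, - 19,- 21/17, 1.31,  8,  30.19, 31,  32, 57.53 , 62, 64.93,97] 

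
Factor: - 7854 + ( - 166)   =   - 2^2*5^1*401^1  =  -8020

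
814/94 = 8  +  31/47 = 8.66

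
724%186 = 166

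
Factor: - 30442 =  -2^1*31^1 * 491^1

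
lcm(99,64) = 6336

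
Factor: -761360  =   - 2^4*5^1*31^1 * 307^1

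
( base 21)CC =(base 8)410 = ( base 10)264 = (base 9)323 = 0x108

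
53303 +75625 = 128928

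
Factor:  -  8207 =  - 29^1*283^1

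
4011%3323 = 688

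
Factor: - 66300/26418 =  - 2^1*5^2*7^( - 1 )*13^1*37^ (-1 )=- 650/259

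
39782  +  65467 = 105249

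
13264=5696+7568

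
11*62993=692923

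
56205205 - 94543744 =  - 38338539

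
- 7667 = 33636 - 41303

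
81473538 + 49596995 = 131070533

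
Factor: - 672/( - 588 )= 2^3 *7^( - 1)=8/7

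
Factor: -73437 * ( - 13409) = 984716733 = 3^1 * 7^1 * 11^1*13^1*23^1*53^1*269^1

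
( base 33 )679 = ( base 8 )15166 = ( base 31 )71G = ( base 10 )6774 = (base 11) 50a9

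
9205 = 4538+4667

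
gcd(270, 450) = 90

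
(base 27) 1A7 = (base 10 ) 1006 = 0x3ee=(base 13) 5c5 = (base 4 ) 33232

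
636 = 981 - 345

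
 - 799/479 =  - 2 + 159/479  =  - 1.67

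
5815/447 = 13 + 4/447= 13.01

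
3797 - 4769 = -972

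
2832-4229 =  - 1397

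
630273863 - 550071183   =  80202680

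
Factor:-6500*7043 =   -  45779500=-2^2*5^3*13^1*7043^1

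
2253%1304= 949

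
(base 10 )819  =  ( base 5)11234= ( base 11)685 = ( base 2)1100110011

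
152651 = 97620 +55031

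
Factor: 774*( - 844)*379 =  - 2^3*3^2*43^1*211^1*379^1 = -247584024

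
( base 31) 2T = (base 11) 83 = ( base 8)133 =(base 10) 91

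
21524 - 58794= - 37270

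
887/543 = 887/543  =  1.63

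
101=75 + 26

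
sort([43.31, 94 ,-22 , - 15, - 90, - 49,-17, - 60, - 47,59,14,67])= [ - 90, - 60, - 49,  -  47, - 22, - 17, - 15, 14  ,  43.31,59,67, 94]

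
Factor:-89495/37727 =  - 5^1*7^1*31^( - 1)*1217^( - 1)*2557^1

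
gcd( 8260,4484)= 236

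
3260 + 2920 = 6180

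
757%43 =26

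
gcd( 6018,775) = 1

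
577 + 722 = 1299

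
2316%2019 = 297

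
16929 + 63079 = 80008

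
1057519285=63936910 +993582375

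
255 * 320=81600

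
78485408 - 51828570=26656838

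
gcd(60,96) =12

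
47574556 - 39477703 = 8096853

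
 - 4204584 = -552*7617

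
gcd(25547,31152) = 59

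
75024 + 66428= 141452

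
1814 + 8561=10375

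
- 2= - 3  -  - 1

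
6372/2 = 3186 = 3186.00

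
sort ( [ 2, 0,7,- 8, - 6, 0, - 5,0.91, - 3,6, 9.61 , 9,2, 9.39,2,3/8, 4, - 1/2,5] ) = [ - 8,- 6, - 5,-3 ,-1/2,0,0,3/8,0.91,2,2,2, 4, 5, 6,7,9,9.39,9.61 ] 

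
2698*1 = 2698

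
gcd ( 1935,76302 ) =9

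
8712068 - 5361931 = 3350137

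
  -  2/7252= -1/3626 = - 0.00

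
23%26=23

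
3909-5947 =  - 2038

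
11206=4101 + 7105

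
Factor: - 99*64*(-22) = 139392 =2^7*3^2 *11^2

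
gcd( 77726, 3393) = 1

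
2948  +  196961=199909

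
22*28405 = 624910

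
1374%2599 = 1374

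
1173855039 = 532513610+641341429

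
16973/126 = 134 + 89/126 = 134.71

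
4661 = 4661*1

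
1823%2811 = 1823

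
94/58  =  1+18/29=1.62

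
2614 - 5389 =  - 2775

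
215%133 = 82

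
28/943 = 28/943 = 0.03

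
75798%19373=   17679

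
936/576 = 13/8 = 1.62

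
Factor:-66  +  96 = 30 = 2^1 * 3^1*5^1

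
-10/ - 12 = 5/6 = 0.83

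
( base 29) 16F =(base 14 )538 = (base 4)100012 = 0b10000000110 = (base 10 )1030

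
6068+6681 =12749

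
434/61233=434/61233 = 0.01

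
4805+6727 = 11532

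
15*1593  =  23895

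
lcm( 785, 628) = 3140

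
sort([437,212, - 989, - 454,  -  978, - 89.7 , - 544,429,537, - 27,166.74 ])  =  [ - 989, - 978,-544, - 454, - 89.7, - 27, 166.74,  212,429 , 437, 537]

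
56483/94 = 56483/94 = 600.88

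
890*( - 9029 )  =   - 8035810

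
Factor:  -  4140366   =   - 2^1*3^1*19^1*36319^1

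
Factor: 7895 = 5^1* 1579^1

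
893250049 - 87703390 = 805546659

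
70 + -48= 22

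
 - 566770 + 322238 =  - 244532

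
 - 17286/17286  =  -1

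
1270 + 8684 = 9954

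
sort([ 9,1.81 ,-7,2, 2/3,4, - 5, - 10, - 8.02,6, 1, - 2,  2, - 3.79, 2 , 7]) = [ - 10, - 8.02, - 7, - 5, - 3.79, - 2, 2/3, 1, 1.81,2,2, 2, 4, 6,  7, 9] 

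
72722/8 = 36361/4 = 9090.25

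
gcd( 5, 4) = 1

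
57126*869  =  49642494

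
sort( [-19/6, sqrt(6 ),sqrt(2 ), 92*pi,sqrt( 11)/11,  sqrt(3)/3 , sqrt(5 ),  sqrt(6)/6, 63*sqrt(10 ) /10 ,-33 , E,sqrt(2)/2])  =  [-33,  -  19/6,sqrt(11)/11, sqrt(6) /6,sqrt( 3)/3,sqrt( 2)/2,sqrt(2) , sqrt( 5), sqrt( 6 ), E, 63 *sqrt(10 ) /10,  92*pi ]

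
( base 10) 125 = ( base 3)11122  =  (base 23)5A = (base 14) 8d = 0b1111101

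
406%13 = 3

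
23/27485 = 1/1195 =0.00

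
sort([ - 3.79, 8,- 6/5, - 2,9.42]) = [ - 3.79, - 2, - 6/5,8, 9.42]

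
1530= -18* ( - 85)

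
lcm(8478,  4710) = 42390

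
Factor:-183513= -3^1*11^1*67^1 * 83^1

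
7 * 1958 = 13706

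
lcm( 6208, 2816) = 273152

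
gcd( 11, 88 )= 11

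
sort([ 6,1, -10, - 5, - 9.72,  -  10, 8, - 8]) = [ - 10,-10, - 9.72, - 8, - 5, 1, 6, 8]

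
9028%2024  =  932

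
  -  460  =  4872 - 5332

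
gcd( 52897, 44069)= 1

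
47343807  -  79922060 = -32578253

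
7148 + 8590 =15738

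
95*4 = 380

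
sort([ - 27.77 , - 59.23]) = [ - 59.23, - 27.77]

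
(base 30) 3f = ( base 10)105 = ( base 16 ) 69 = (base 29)3I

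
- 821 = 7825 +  - 8646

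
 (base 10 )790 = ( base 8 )1426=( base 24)18m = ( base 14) 406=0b1100010110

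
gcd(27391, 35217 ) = 3913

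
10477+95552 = 106029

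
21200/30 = 706 + 2/3 = 706.67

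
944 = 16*59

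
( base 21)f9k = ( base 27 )99k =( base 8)15250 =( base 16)1aa8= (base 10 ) 6824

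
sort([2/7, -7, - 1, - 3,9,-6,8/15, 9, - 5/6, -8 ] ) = [  -  8, - 7, - 6, - 3, - 1, - 5/6,2/7,8/15, 9, 9 ]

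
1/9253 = 1/9253 = 0.00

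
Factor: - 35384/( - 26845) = 2^3*5^(-1)*7^ ( - 1)*13^( - 1 )*59^ ( - 1 )*4423^1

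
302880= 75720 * 4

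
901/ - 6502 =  - 901/6502= -0.14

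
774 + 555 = 1329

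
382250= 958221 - 575971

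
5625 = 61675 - 56050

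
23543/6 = 23543/6=3923.83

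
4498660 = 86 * 52310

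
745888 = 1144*652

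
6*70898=425388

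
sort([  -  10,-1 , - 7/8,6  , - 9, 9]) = [- 10, - 9, - 1, - 7/8,  6,9]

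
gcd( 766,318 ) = 2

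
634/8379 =634/8379 = 0.08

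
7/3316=7/3316 = 0.00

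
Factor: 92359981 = 7^1*13194283^1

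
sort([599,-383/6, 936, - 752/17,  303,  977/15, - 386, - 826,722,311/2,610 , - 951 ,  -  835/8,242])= [ - 951, - 826, - 386, - 835/8, - 383/6, - 752/17, 977/15 , 311/2, 242 , 303 , 599,610, 722,936 ] 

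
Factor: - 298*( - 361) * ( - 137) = -14738186 =-2^1* 19^2*137^1 * 149^1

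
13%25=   13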